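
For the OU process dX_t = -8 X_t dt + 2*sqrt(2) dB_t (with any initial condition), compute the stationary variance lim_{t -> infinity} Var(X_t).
lim Var(X_t) = 1/2

The OU SDE dX = -theta X dt + sigma dB admits the integrating factor exp(theta t): d(exp(theta t) X_t) = sigma exp(theta t) dB_t. Integrating from 0 to t gives X_t = x_0 * exp(-theta t) + sigma * int_0^t exp(-theta (t-s)) dB_s for any initial x_0. The Itô integral has variance (by the Itô isometry) sigma^2 * int_0^t exp(-2 theta (t - s)) ds = sigma^2 * (1 - exp(-2 theta t)) / (2 theta), independent of x_0.
With theta = 8, sigma = 2*sqrt(2):
  Var(X_t) = (2*sqrt(2))^2 * (1 - exp(-2*8 t)) / (2 * 8) = 1/2 - exp(-16*t)/2.
As t -> infinity, exp(-2*8 t) -> 0, so the stationary variance is sigma^2 / (2 theta) = 1/2.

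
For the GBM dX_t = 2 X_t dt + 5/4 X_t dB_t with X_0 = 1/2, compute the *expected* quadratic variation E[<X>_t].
E[<X>_t] = 25*exp(89*t/16)/356 - 25/356

<X>_t = int_0^t ((5/4) * X_s)^2 ds. Taking expectation inside the integral: E[<X>_t] = (5/4)^2 * int_0^t E[X_s^2] ds. For GBM, E[X_s^2] = x_0^2 * exp((2 mu + sigma^2) s). Integrating:
  E[<X>_t] = (5/4)^2 * (1/2)^2 * (exp((2*2 + (5/4)^2) t) - 1) / (2*2 + (5/4)^2)
           = (5/4)^2 * (1/2)^2 * (exp((89/16) t) - 1) / (89/16) = 25*exp(89*t/16)/356 - 25/356.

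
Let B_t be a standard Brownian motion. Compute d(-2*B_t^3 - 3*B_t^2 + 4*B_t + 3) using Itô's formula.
d(-2*B_t^3 - 3*B_t^2 + 4*B_t + 3) = (-6*B_t - 3) dt + (-6*B_t^2 - 6*B_t + 4) dB_t

Itô's formula for f(B_t) gives d f(B_t) = f'(B_t) dB_t + (1/2) f''(B_t) dt. Compute derivatives of f(x) = -2*x^3 - 3*x^2 + 4*x + 3:
  f'(x)  = -6*x^2 - 6*x + 4
  f''(x) = -12*x - 6
Substitute x = B_t and multiply the f'' term by 1/2:
  drift     = (1/2) * (-12*x - 6) evaluated at B_t = -6*B_t - 3
  diffusion = (-6*x^2 - 6*x + 4) evaluated at B_t = -6*B_t^2 - 6*B_t + 4
Therefore d(-2*B_t^3 - 3*B_t^2 + 4*B_t + 3) = (-6*B_t - 3) dt + (-6*B_t^2 - 6*B_t + 4) dB_t.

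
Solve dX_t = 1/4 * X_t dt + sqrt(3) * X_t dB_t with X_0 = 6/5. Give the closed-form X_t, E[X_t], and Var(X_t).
X_t = 6/5 * exp((-5/4) t + (sqrt(3)) B_t); E[X_t] = 6*exp(t/4)/5; Var(X_t) = 36*(exp(3*t) - 1)*exp(t/2)/25

For GBM dX = mu X dt + sigma X dB with X_0 = x_0, apply Itô to Y = log X: dY = (mu - sigma^2/2) dt + sigma dB, so Y_t = log(x_0) + (mu - sigma^2/2) t + sigma B_t and hence X_t = x_0 * exp((mu - sigma^2/2) t + sigma B_t).
With mu = 1/4, sigma = sqrt(3), x_0 = 6/5, this gives:
  X_t = 6/5 * exp((-5/4) * t + (sqrt(3)) * B_t).
Since sigma*B_t ~ Normal(0, sigma^2 t), E[exp(sigma*B_t)] = exp(sigma^2 t / 2); so E[X_t] = x_0 * exp((mu - sigma^2/2) t) * exp(sigma^2 t / 2) = x_0 * exp(mu t) = 6*exp(t/4)/5.
Var(X_t) = E[X_t^2] - (E[X_t])^2 = x_0^2 * exp(2 mu t) * (exp(sigma^2 t) - 1) = 36*(exp(3*t) - 1)*exp(t/2)/25.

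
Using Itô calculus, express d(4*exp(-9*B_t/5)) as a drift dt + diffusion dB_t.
d(4*exp(-9*B_t/5)) = (162*exp(-9*B_t/5)/25) dt + (-36*exp(-9*B_t/5)/5) dB_t

Itô's formula for f(B_t) gives d f(B_t) = f'(B_t) dB_t + (1/2) f''(B_t) dt. Compute derivatives of f(x) = 4*exp(-9*x/5):
  f'(x)  = -36*exp(-9*x/5)/5
  f''(x) = 324*exp(-9*x/5)/25
Substitute x = B_t and multiply the f'' term by 1/2:
  drift     = (1/2) * (324*exp(-9*x/5)/25) evaluated at B_t = 162*exp(-9*B_t/5)/25
  diffusion = (-36*exp(-9*x/5)/5) evaluated at B_t = -36*exp(-9*B_t/5)/5
Therefore d(4*exp(-9*B_t/5)) = (162*exp(-9*B_t/5)/25) dt + (-36*exp(-9*B_t/5)/5) dB_t.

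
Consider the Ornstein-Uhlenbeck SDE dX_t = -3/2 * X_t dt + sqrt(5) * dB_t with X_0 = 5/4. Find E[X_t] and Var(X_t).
E[X_t] = 5*exp(-3*t/2)/4; Var(X_t) = 5/3 - 5*exp(-3*t)/3

The OU SDE dX = -theta X dt + sigma dB admits the integrating factor exp(theta t): d(exp(theta t) X_t) = sigma exp(theta t) dB_t. Integrating from 0 to t:
  X_t = x_0 * exp(-theta t) + sigma * int_0^t exp(-theta (t-s)) dB_s.
The Itô integral has mean 0 and (by the Itô isometry) variance sigma^2 * int_0^t exp(-2 theta (t - s)) ds = sigma^2 * (1 - exp(-2 theta t)) / (2 theta).
With theta = 3/2, sigma = sqrt(5), x_0 = 5/4:
  E[X_t] = 5/4 * exp(-3/2 t) = 5*exp(-3*t/2)/4
  Var(X_t) = (sqrt(5))^2 * (1 - exp(-2*3/2 t)) / (2 * 3/2) = 5/3 - 5*exp(-3*t)/3.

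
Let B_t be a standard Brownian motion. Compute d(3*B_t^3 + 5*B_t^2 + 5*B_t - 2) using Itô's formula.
d(3*B_t^3 + 5*B_t^2 + 5*B_t - 2) = (9*B_t + 5) dt + (9*B_t^2 + 10*B_t + 5) dB_t

Itô's formula for f(B_t) gives d f(B_t) = f'(B_t) dB_t + (1/2) f''(B_t) dt. Compute derivatives of f(x) = 3*x^3 + 5*x^2 + 5*x - 2:
  f'(x)  = 9*x^2 + 10*x + 5
  f''(x) = 18*x + 10
Substitute x = B_t and multiply the f'' term by 1/2:
  drift     = (1/2) * (18*x + 10) evaluated at B_t = 9*B_t + 5
  diffusion = (9*x^2 + 10*x + 5) evaluated at B_t = 9*B_t^2 + 10*B_t + 5
Therefore d(3*B_t^3 + 5*B_t^2 + 5*B_t - 2) = (9*B_t + 5) dt + (9*B_t^2 + 10*B_t + 5) dB_t.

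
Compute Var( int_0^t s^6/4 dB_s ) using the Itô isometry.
Var = t^13/208

The Itô integral of a deterministic integrand f(s) has mean 0 because each increment f(s) * (B_{s+ds} - B_s) has mean 0. By the Itô isometry:
  Var( int_0^t f(s) dB_s ) = E[ (int_0^t f(s) dB_s)^2 ] = int_0^t f(s)^2 ds.
Here f(s) = s^6/4, so f(s)^2 = s^12/16. Integrate:
  int_0^t (s^12/16) ds = t^13/208.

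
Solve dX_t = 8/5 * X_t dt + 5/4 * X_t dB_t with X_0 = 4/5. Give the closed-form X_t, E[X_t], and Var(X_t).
X_t = 4/5 * exp((131/160) t + (5/4) B_t); E[X_t] = 4*exp(8*t/5)/5; Var(X_t) = 16*(exp(25*t/16) - 1)*exp(16*t/5)/25

For GBM dX = mu X dt + sigma X dB with X_0 = x_0, apply Itô to Y = log X: dY = (mu - sigma^2/2) dt + sigma dB, so Y_t = log(x_0) + (mu - sigma^2/2) t + sigma B_t and hence X_t = x_0 * exp((mu - sigma^2/2) t + sigma B_t).
With mu = 8/5, sigma = 5/4, x_0 = 4/5, this gives:
  X_t = 4/5 * exp((131/160) * t + (5/4) * B_t).
Since sigma*B_t ~ Normal(0, sigma^2 t), E[exp(sigma*B_t)] = exp(sigma^2 t / 2); so E[X_t] = x_0 * exp((mu - sigma^2/2) t) * exp(sigma^2 t / 2) = x_0 * exp(mu t) = 4*exp(8*t/5)/5.
Var(X_t) = E[X_t^2] - (E[X_t])^2 = x_0^2 * exp(2 mu t) * (exp(sigma^2 t) - 1) = 16*(exp(25*t/16) - 1)*exp(16*t/5)/25.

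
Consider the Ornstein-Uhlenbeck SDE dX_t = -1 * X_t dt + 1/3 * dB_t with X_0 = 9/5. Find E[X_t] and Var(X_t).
E[X_t] = 9*exp(-t)/5; Var(X_t) = 1/18 - exp(-2*t)/18

The OU SDE dX = -theta X dt + sigma dB admits the integrating factor exp(theta t): d(exp(theta t) X_t) = sigma exp(theta t) dB_t. Integrating from 0 to t:
  X_t = x_0 * exp(-theta t) + sigma * int_0^t exp(-theta (t-s)) dB_s.
The Itô integral has mean 0 and (by the Itô isometry) variance sigma^2 * int_0^t exp(-2 theta (t - s)) ds = sigma^2 * (1 - exp(-2 theta t)) / (2 theta).
With theta = 1, sigma = 1/3, x_0 = 9/5:
  E[X_t] = 9/5 * exp(-1 t) = 9*exp(-t)/5
  Var(X_t) = (1/3)^2 * (1 - exp(-2*1 t)) / (2 * 1) = 1/18 - exp(-2*t)/18.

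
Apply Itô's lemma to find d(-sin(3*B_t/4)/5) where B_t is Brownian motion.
d(-sin(3*B_t/4)/5) = (9*sin(3*B_t/4)/160) dt + (-3*cos(3*B_t/4)/20) dB_t

Itô's formula for f(B_t) gives d f(B_t) = f'(B_t) dB_t + (1/2) f''(B_t) dt. Compute derivatives of f(x) = -sin(3*x/4)/5:
  f'(x)  = -3*cos(3*x/4)/20
  f''(x) = 9*sin(3*x/4)/80
Substitute x = B_t and multiply the f'' term by 1/2:
  drift     = (1/2) * (9*sin(3*x/4)/80) evaluated at B_t = 9*sin(3*B_t/4)/160
  diffusion = (-3*cos(3*x/4)/20) evaluated at B_t = -3*cos(3*B_t/4)/20
Therefore d(-sin(3*B_t/4)/5) = (9*sin(3*B_t/4)/160) dt + (-3*cos(3*B_t/4)/20) dB_t.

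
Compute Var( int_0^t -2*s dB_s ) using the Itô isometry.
Var = 4*t^3/3

The Itô integral of a deterministic integrand f(s) has mean 0 because each increment f(s) * (B_{s+ds} - B_s) has mean 0. By the Itô isometry:
  Var( int_0^t f(s) dB_s ) = E[ (int_0^t f(s) dB_s)^2 ] = int_0^t f(s)^2 ds.
Here f(s) = -2*s, so f(s)^2 = 4*s^2. Integrate:
  int_0^t (4*s^2) ds = 4*t^3/3.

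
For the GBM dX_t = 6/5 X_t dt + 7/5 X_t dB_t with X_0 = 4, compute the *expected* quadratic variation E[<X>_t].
E[<X>_t] = 784*exp(109*t/25)/109 - 784/109

<X>_t = int_0^t ((7/5) * X_s)^2 ds. Taking expectation inside the integral: E[<X>_t] = (7/5)^2 * int_0^t E[X_s^2] ds. For GBM, E[X_s^2] = x_0^2 * exp((2 mu + sigma^2) s). Integrating:
  E[<X>_t] = (7/5)^2 * 4^2 * (exp((2*(6/5) + (7/5)^2) t) - 1) / (2*(6/5) + (7/5)^2)
           = (7/5)^2 * 4^2 * (exp((109/25) t) - 1) / (109/25) = 784*exp(109*t/25)/109 - 784/109.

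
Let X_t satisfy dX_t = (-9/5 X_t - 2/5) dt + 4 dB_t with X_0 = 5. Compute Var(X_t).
Var(X_t) = 40/9 - 40*exp(-18*t/5)/9

The variance V(t) = Var(X_t) satisfies V'(t) = 2 a V(t) + c^2 with V(0) = 0 (drift coefficient is linear in X, diffusion is constant). With a = -9/5, c = 4, the solution is
  V(t) = (c^2 / (2 a)) * (exp(2 a t) - 1)
       = (4^2 / (2*(-9/5))) * (exp((-18/5) t) - 1)
       = 40/9 - 40*exp(-18*t/5)/9.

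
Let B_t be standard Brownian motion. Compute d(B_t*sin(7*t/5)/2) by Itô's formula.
d(B_t*sin(7*t/5)/2) = (7*B_t*cos(7*t/5)/10) dt + (sin(7*t/5)/2) dB_t

Itô's formula for f(t, x): d f(t, B_t) = (f_t + (1/2) f_xx) dt + f_x dB_t. Compute partials of f(t, x) = x*sin(7*t/5)/2:
  f_t(t,x)  = 7*x*cos(7*t/5)/10
  f_x(t,x)  = sin(7*t/5)/2
  f_xx(t,x) = 0
Assemble drift = f_t + (1/2) f_xx = 7*x*cos(7*t/5)/10 and diffusion = f_x = sin(7*t/5)/2. Substituting x = B_t:
  d(B_t*sin(7*t/5)/2) = (7*B_t*cos(7*t/5)/10) dt + (sin(7*t/5)/2) dB_t.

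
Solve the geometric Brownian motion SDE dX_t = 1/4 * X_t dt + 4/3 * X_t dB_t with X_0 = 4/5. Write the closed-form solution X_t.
X_t = 4/5 * exp((-23/36) * t + (4/3) * B_t)

For GBM dX = mu X dt + sigma X dB with X_0 = x_0, apply Itô to Y = log X: dY = (mu - sigma^2/2) dt + sigma dB, so Y_t = log(x_0) + (mu - sigma^2/2) t + sigma B_t and hence X_t = x_0 * exp((mu - sigma^2/2) t + sigma B_t).
With mu = 1/4, sigma = 4/3, x_0 = 4/5, this gives:
  X_t = 4/5 * exp((-23/36) * t + (4/3) * B_t).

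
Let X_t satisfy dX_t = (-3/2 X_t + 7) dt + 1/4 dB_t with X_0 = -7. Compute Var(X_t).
Var(X_t) = 1/48 - exp(-3*t)/48

The variance V(t) = Var(X_t) satisfies V'(t) = 2 a V(t) + c^2 with V(0) = 0 (drift coefficient is linear in X, diffusion is constant). With a = -3/2, c = 1/4, the solution is
  V(t) = (c^2 / (2 a)) * (exp(2 a t) - 1)
       = ((1/4)^2 / (2*(-3/2))) * (exp((-3) t) - 1)
       = 1/48 - exp(-3*t)/48.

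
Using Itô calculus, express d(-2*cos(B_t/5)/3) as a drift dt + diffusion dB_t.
d(-2*cos(B_t/5)/3) = (cos(B_t/5)/75) dt + (2*sin(B_t/5)/15) dB_t

Itô's formula for f(B_t) gives d f(B_t) = f'(B_t) dB_t + (1/2) f''(B_t) dt. Compute derivatives of f(x) = -2*cos(x/5)/3:
  f'(x)  = 2*sin(x/5)/15
  f''(x) = 2*cos(x/5)/75
Substitute x = B_t and multiply the f'' term by 1/2:
  drift     = (1/2) * (2*cos(x/5)/75) evaluated at B_t = cos(B_t/5)/75
  diffusion = (2*sin(x/5)/15) evaluated at B_t = 2*sin(B_t/5)/15
Therefore d(-2*cos(B_t/5)/3) = (cos(B_t/5)/75) dt + (2*sin(B_t/5)/15) dB_t.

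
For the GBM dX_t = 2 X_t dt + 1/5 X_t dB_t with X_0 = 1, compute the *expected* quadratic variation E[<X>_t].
E[<X>_t] = exp(101*t/25)/101 - 1/101

<X>_t = int_0^t ((1/5) * X_s)^2 ds. Taking expectation inside the integral: E[<X>_t] = (1/5)^2 * int_0^t E[X_s^2] ds. For GBM, E[X_s^2] = x_0^2 * exp((2 mu + sigma^2) s). Integrating:
  E[<X>_t] = (1/5)^2 * 1^2 * (exp((2*2 + (1/5)^2) t) - 1) / (2*2 + (1/5)^2)
           = (1/5)^2 * 1^2 * (exp((101/25) t) - 1) / (101/25) = exp(101*t/25)/101 - 1/101.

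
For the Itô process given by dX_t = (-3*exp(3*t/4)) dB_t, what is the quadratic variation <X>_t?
<X>_t = 6*exp(3*t/2) - 6

For an Itô process dX_t = a(t) dt + b(t) dB_t, the quadratic variation is <X>_t = int_0^t b(s)^2 ds (the drift term does not contribute). Here b(s) = -3*exp(3*s/4), so
  b(s)^2 = 9*exp(3*s/2).
Integrating from 0 to t:
  <X>_t = int_0^t (9*exp(3*s/2)) ds = 6*exp(3*t/2) - 6.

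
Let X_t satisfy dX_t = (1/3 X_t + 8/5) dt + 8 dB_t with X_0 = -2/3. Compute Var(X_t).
Var(X_t) = 96*exp(2*t/3) - 96

The variance V(t) = Var(X_t) satisfies V'(t) = 2 a V(t) + c^2 with V(0) = 0 (drift coefficient is linear in X, diffusion is constant). With a = 1/3, c = 8, the solution is
  V(t) = (c^2 / (2 a)) * (exp(2 a t) - 1)
       = (8^2 / (2*(1/3))) * (exp((2/3) t) - 1)
       = 96*exp(2*t/3) - 96.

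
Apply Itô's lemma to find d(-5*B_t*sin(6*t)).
d(-5*B_t*sin(6*t)) = (-30*B_t*cos(6*t)) dt + (-5*sin(6*t)) dB_t

Itô's formula for f(t, x): d f(t, B_t) = (f_t + (1/2) f_xx) dt + f_x dB_t. Compute partials of f(t, x) = -5*x*sin(6*t):
  f_t(t,x)  = -30*x*cos(6*t)
  f_x(t,x)  = -5*sin(6*t)
  f_xx(t,x) = 0
Assemble drift = f_t + (1/2) f_xx = -30*x*cos(6*t) and diffusion = f_x = -5*sin(6*t). Substituting x = B_t:
  d(-5*B_t*sin(6*t)) = (-30*B_t*cos(6*t)) dt + (-5*sin(6*t)) dB_t.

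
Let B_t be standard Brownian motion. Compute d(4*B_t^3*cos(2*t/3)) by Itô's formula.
d(4*B_t^3*cos(2*t/3)) = (-8*B_t^3*sin(2*t/3)/3 + 12*B_t*cos(2*t/3)) dt + (12*B_t^2*cos(2*t/3)) dB_t

Itô's formula for f(t, x): d f(t, B_t) = (f_t + (1/2) f_xx) dt + f_x dB_t. Compute partials of f(t, x) = 4*x^3*cos(2*t/3):
  f_t(t,x)  = -8*x^3*sin(2*t/3)/3
  f_x(t,x)  = 12*x^2*cos(2*t/3)
  f_xx(t,x) = 24*x*cos(2*t/3)
Assemble drift = f_t + (1/2) f_xx = -8*x^3*sin(2*t/3)/3 + 12*x*cos(2*t/3) and diffusion = f_x = 12*x^2*cos(2*t/3). Substituting x = B_t:
  d(4*B_t^3*cos(2*t/3)) = (-8*B_t^3*sin(2*t/3)/3 + 12*B_t*cos(2*t/3)) dt + (12*B_t^2*cos(2*t/3)) dB_t.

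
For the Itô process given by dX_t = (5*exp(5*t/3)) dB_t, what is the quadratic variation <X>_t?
<X>_t = 15*exp(10*t/3)/2 - 15/2

For an Itô process dX_t = a(t) dt + b(t) dB_t, the quadratic variation is <X>_t = int_0^t b(s)^2 ds (the drift term does not contribute). Here b(s) = 5*exp(5*s/3), so
  b(s)^2 = 25*exp(10*s/3).
Integrating from 0 to t:
  <X>_t = int_0^t (25*exp(10*s/3)) ds = 15*exp(10*t/3)/2 - 15/2.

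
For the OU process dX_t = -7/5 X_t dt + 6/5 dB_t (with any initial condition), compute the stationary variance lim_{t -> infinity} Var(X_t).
lim Var(X_t) = 18/35

The OU SDE dX = -theta X dt + sigma dB admits the integrating factor exp(theta t): d(exp(theta t) X_t) = sigma exp(theta t) dB_t. Integrating from 0 to t gives X_t = x_0 * exp(-theta t) + sigma * int_0^t exp(-theta (t-s)) dB_s for any initial x_0. The Itô integral has variance (by the Itô isometry) sigma^2 * int_0^t exp(-2 theta (t - s)) ds = sigma^2 * (1 - exp(-2 theta t)) / (2 theta), independent of x_0.
With theta = 7/5, sigma = 6/5:
  Var(X_t) = (6/5)^2 * (1 - exp(-2*7/5 t)) / (2 * 7/5) = 18/35 - 18*exp(-14*t/5)/35.
As t -> infinity, exp(-2*7/5 t) -> 0, so the stationary variance is sigma^2 / (2 theta) = 18/35.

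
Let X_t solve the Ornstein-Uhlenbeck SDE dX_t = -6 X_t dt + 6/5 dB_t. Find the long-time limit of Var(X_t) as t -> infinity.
lim Var(X_t) = 3/25

The OU SDE dX = -theta X dt + sigma dB admits the integrating factor exp(theta t): d(exp(theta t) X_t) = sigma exp(theta t) dB_t. Integrating from 0 to t gives X_t = x_0 * exp(-theta t) + sigma * int_0^t exp(-theta (t-s)) dB_s for any initial x_0. The Itô integral has variance (by the Itô isometry) sigma^2 * int_0^t exp(-2 theta (t - s)) ds = sigma^2 * (1 - exp(-2 theta t)) / (2 theta), independent of x_0.
With theta = 6, sigma = 6/5:
  Var(X_t) = (6/5)^2 * (1 - exp(-2*6 t)) / (2 * 6) = 3/25 - 3*exp(-12*t)/25.
As t -> infinity, exp(-2*6 t) -> 0, so the stationary variance is sigma^2 / (2 theta) = 3/25.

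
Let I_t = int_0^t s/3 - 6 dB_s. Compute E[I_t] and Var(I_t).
E[I_t] = 0; Var(I_t) = t*(t^2 - 54*t + 972)/27

The Itô integral of a deterministic integrand f(s) has mean 0 because each increment f(s) * (B_{s+ds} - B_s) has mean 0. By the Itô isometry:
  Var( int_0^t f(s) dB_s ) = E[ (int_0^t f(s) dB_s)^2 ] = int_0^t f(s)^2 ds.
Here f(s) = s/3 - 6, so f(s)^2 = (s - 18)^2/9. Integrate:
  int_0^t ((s - 18)^2/9) ds = t*(t^2 - 54*t + 972)/27.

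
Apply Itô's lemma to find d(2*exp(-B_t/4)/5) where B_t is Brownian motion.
d(2*exp(-B_t/4)/5) = (exp(-B_t/4)/80) dt + (-exp(-B_t/4)/10) dB_t

Itô's formula for f(B_t) gives d f(B_t) = f'(B_t) dB_t + (1/2) f''(B_t) dt. Compute derivatives of f(x) = 2*exp(-x/4)/5:
  f'(x)  = -exp(-x/4)/10
  f''(x) = exp(-x/4)/40
Substitute x = B_t and multiply the f'' term by 1/2:
  drift     = (1/2) * (exp(-x/4)/40) evaluated at B_t = exp(-B_t/4)/80
  diffusion = (-exp(-x/4)/10) evaluated at B_t = -exp(-B_t/4)/10
Therefore d(2*exp(-B_t/4)/5) = (exp(-B_t/4)/80) dt + (-exp(-B_t/4)/10) dB_t.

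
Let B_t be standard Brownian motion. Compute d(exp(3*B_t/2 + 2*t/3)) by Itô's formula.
d(exp(3*B_t/2 + 2*t/3)) = (43*exp(3*B_t/2 + 2*t/3)/24) dt + (3*exp(3*B_t/2 + 2*t/3)/2) dB_t

Itô's formula for f(t, x): d f(t, B_t) = (f_t + (1/2) f_xx) dt + f_x dB_t. Compute partials of f(t, x) = exp(2*t/3 + 3*x/2):
  f_t(t,x)  = 2*exp(2*t/3 + 3*x/2)/3
  f_x(t,x)  = 3*exp(2*t/3 + 3*x/2)/2
  f_xx(t,x) = 9*exp(2*t/3 + 3*x/2)/4
Assemble drift = f_t + (1/2) f_xx = 43*exp(2*t/3 + 3*x/2)/24 and diffusion = f_x = 3*exp(2*t/3 + 3*x/2)/2. Substituting x = B_t:
  d(exp(3*B_t/2 + 2*t/3)) = (43*exp(3*B_t/2 + 2*t/3)/24) dt + (3*exp(3*B_t/2 + 2*t/3)/2) dB_t.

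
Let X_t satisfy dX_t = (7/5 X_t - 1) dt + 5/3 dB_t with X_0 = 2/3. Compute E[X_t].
E[X_t] = 5/7 - exp(7*t/5)/21

Taking expectations and using E[dB_t] = 0, the mean m(t) = E[X_t] satisfies the ODE m'(t) = a m(t) + b with m(0) = x_0. With a = 7/5, b = -1, x_0 = 2/3, the solution is
  m(t) = x_0 * exp(a t) + (b/a) * (exp(a t) - 1)
       = (2/3) * exp((7/5) t) + ((-1)/(7/5)) * (exp((7/5) t) - 1)
       = 5/7 - exp(7*t/5)/21.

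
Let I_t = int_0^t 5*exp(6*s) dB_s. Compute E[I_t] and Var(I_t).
E[I_t] = 0; Var(I_t) = 25*exp(12*t)/12 - 25/12

The Itô integral of a deterministic integrand f(s) has mean 0 because each increment f(s) * (B_{s+ds} - B_s) has mean 0. By the Itô isometry:
  Var( int_0^t f(s) dB_s ) = E[ (int_0^t f(s) dB_s)^2 ] = int_0^t f(s)^2 ds.
Here f(s) = 5*exp(6*s), so f(s)^2 = 25*exp(12*s). Integrate:
  int_0^t (25*exp(12*s)) ds = 25*exp(12*t)/12 - 25/12.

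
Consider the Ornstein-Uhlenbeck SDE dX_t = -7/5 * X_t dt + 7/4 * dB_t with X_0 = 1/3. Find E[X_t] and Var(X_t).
E[X_t] = exp(-7*t/5)/3; Var(X_t) = 35/32 - 35*exp(-14*t/5)/32

The OU SDE dX = -theta X dt + sigma dB admits the integrating factor exp(theta t): d(exp(theta t) X_t) = sigma exp(theta t) dB_t. Integrating from 0 to t:
  X_t = x_0 * exp(-theta t) + sigma * int_0^t exp(-theta (t-s)) dB_s.
The Itô integral has mean 0 and (by the Itô isometry) variance sigma^2 * int_0^t exp(-2 theta (t - s)) ds = sigma^2 * (1 - exp(-2 theta t)) / (2 theta).
With theta = 7/5, sigma = 7/4, x_0 = 1/3:
  E[X_t] = 1/3 * exp(-7/5 t) = exp(-7*t/5)/3
  Var(X_t) = (7/4)^2 * (1 - exp(-2*7/5 t)) / (2 * 7/5) = 35/32 - 35*exp(-14*t/5)/32.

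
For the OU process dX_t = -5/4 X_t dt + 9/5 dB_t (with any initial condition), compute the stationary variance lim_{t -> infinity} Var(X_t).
lim Var(X_t) = 162/125

The OU SDE dX = -theta X dt + sigma dB admits the integrating factor exp(theta t): d(exp(theta t) X_t) = sigma exp(theta t) dB_t. Integrating from 0 to t gives X_t = x_0 * exp(-theta t) + sigma * int_0^t exp(-theta (t-s)) dB_s for any initial x_0. The Itô integral has variance (by the Itô isometry) sigma^2 * int_0^t exp(-2 theta (t - s)) ds = sigma^2 * (1 - exp(-2 theta t)) / (2 theta), independent of x_0.
With theta = 5/4, sigma = 9/5:
  Var(X_t) = (9/5)^2 * (1 - exp(-2*5/4 t)) / (2 * 5/4) = 162/125 - 162*exp(-5*t/2)/125.
As t -> infinity, exp(-2*5/4 t) -> 0, so the stationary variance is sigma^2 / (2 theta) = 162/125.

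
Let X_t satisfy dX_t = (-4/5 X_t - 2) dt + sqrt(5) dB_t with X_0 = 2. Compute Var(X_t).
Var(X_t) = 25/8 - 25*exp(-8*t/5)/8

The variance V(t) = Var(X_t) satisfies V'(t) = 2 a V(t) + c^2 with V(0) = 0 (drift coefficient is linear in X, diffusion is constant). With a = -4/5, c = sqrt(5), the solution is
  V(t) = (c^2 / (2 a)) * (exp(2 a t) - 1)
       = (sqrt(5)^2 / (2*(-4/5))) * (exp((-8/5) t) - 1)
       = 25/8 - 25*exp(-8*t/5)/8.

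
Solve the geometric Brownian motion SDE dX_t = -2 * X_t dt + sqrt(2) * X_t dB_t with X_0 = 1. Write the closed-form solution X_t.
X_t = 1 * exp((-3) * t + (sqrt(2)) * B_t)

For GBM dX = mu X dt + sigma X dB with X_0 = x_0, apply Itô to Y = log X: dY = (mu - sigma^2/2) dt + sigma dB, so Y_t = log(x_0) + (mu - sigma^2/2) t + sigma B_t and hence X_t = x_0 * exp((mu - sigma^2/2) t + sigma B_t).
With mu = -2, sigma = sqrt(2), x_0 = 1, this gives:
  X_t = 1 * exp((-3) * t + (sqrt(2)) * B_t).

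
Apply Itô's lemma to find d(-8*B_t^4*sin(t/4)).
d(-8*B_t^4*sin(t/4)) = (-2*B_t^2*(B_t^2*cos(t/4) + 24*sin(t/4))) dt + (-32*B_t^3*sin(t/4)) dB_t

Itô's formula for f(t, x): d f(t, B_t) = (f_t + (1/2) f_xx) dt + f_x dB_t. Compute partials of f(t, x) = -8*x^4*sin(t/4):
  f_t(t,x)  = -2*x^4*cos(t/4)
  f_x(t,x)  = -32*x^3*sin(t/4)
  f_xx(t,x) = -96*x^2*sin(t/4)
Assemble drift = f_t + (1/2) f_xx = -2*x^2*(x^2*cos(t/4) + 24*sin(t/4)) and diffusion = f_x = -32*x^3*sin(t/4). Substituting x = B_t:
  d(-8*B_t^4*sin(t/4)) = (-2*B_t^2*(B_t^2*cos(t/4) + 24*sin(t/4))) dt + (-32*B_t^3*sin(t/4)) dB_t.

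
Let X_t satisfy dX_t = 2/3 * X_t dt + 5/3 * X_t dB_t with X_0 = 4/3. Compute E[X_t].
E[X_t] = 4*exp(2*t/3)/3

For GBM dX = mu X dt + sigma X dB with X_0 = x_0, apply Itô to Y = log X: dY = (mu - sigma^2/2) dt + sigma dB, so Y_t = log(x_0) + (mu - sigma^2/2) t + sigma B_t and hence X_t = x_0 * exp((mu - sigma^2/2) t + sigma B_t).
With mu = 2/3, sigma = 5/3, x_0 = 4/3, this gives:
  X_t = 4/3 * exp((-13/18) * t + (5/3) * B_t).
Since sigma*B_t ~ Normal(0, sigma^2 t), E[exp(sigma*B_t)] = exp(sigma^2 t / 2); so E[X_t] = x_0 * exp((mu - sigma^2/2) t) * exp(sigma^2 t / 2) = x_0 * exp(mu t) = 4*exp(2*t/3)/3.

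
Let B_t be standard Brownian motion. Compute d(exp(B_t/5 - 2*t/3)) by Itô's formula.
d(exp(B_t/5 - 2*t/3)) = (-97*exp(B_t/5 - 2*t/3)/150) dt + (exp(B_t/5 - 2*t/3)/5) dB_t

Itô's formula for f(t, x): d f(t, B_t) = (f_t + (1/2) f_xx) dt + f_x dB_t. Compute partials of f(t, x) = exp(-2*t/3 + x/5):
  f_t(t,x)  = -2*exp(-2*t/3 + x/5)/3
  f_x(t,x)  = exp(-2*t/3 + x/5)/5
  f_xx(t,x) = exp(-2*t/3 + x/5)/25
Assemble drift = f_t + (1/2) f_xx = -97*exp(-2*t/3 + x/5)/150 and diffusion = f_x = exp(-2*t/3 + x/5)/5. Substituting x = B_t:
  d(exp(B_t/5 - 2*t/3)) = (-97*exp(B_t/5 - 2*t/3)/150) dt + (exp(B_t/5 - 2*t/3)/5) dB_t.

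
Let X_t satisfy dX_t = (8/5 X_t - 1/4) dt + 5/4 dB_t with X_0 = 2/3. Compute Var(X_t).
Var(X_t) = 125*exp(16*t/5)/256 - 125/256

The variance V(t) = Var(X_t) satisfies V'(t) = 2 a V(t) + c^2 with V(0) = 0 (drift coefficient is linear in X, diffusion is constant). With a = 8/5, c = 5/4, the solution is
  V(t) = (c^2 / (2 a)) * (exp(2 a t) - 1)
       = ((5/4)^2 / (2*(8/5))) * (exp((16/5) t) - 1)
       = 125*exp(16*t/5)/256 - 125/256.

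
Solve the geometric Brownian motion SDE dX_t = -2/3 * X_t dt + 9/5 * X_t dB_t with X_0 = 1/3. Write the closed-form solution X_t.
X_t = 1/3 * exp((-343/150) * t + (9/5) * B_t)

For GBM dX = mu X dt + sigma X dB with X_0 = x_0, apply Itô to Y = log X: dY = (mu - sigma^2/2) dt + sigma dB, so Y_t = log(x_0) + (mu - sigma^2/2) t + sigma B_t and hence X_t = x_0 * exp((mu - sigma^2/2) t + sigma B_t).
With mu = -2/3, sigma = 9/5, x_0 = 1/3, this gives:
  X_t = 1/3 * exp((-343/150) * t + (9/5) * B_t).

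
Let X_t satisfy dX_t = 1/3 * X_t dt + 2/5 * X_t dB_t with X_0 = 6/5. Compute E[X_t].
E[X_t] = 6*exp(t/3)/5

For GBM dX = mu X dt + sigma X dB with X_0 = x_0, apply Itô to Y = log X: dY = (mu - sigma^2/2) dt + sigma dB, so Y_t = log(x_0) + (mu - sigma^2/2) t + sigma B_t and hence X_t = x_0 * exp((mu - sigma^2/2) t + sigma B_t).
With mu = 1/3, sigma = 2/5, x_0 = 6/5, this gives:
  X_t = 6/5 * exp((19/75) * t + (2/5) * B_t).
Since sigma*B_t ~ Normal(0, sigma^2 t), E[exp(sigma*B_t)] = exp(sigma^2 t / 2); so E[X_t] = x_0 * exp((mu - sigma^2/2) t) * exp(sigma^2 t / 2) = x_0 * exp(mu t) = 6*exp(t/3)/5.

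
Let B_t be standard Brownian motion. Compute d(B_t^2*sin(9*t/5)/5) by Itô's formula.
d(B_t^2*sin(9*t/5)/5) = (9*B_t^2*cos(9*t/5)/25 + sin(9*t/5)/5) dt + (2*B_t*sin(9*t/5)/5) dB_t

Itô's formula for f(t, x): d f(t, B_t) = (f_t + (1/2) f_xx) dt + f_x dB_t. Compute partials of f(t, x) = x^2*sin(9*t/5)/5:
  f_t(t,x)  = 9*x^2*cos(9*t/5)/25
  f_x(t,x)  = 2*x*sin(9*t/5)/5
  f_xx(t,x) = 2*sin(9*t/5)/5
Assemble drift = f_t + (1/2) f_xx = 9*x^2*cos(9*t/5)/25 + sin(9*t/5)/5 and diffusion = f_x = 2*x*sin(9*t/5)/5. Substituting x = B_t:
  d(B_t^2*sin(9*t/5)/5) = (9*B_t^2*cos(9*t/5)/25 + sin(9*t/5)/5) dt + (2*B_t*sin(9*t/5)/5) dB_t.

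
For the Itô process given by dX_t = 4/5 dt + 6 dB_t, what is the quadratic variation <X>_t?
<X>_t = 36*t

For an Itô process dX_t = a(t) dt + b(t) dB_t, the quadratic variation is <X>_t = int_0^t b(s)^2 ds (the drift term does not contribute). Here b(s) = 6, so
  b(s)^2 = 36.
Integrating from 0 to t:
  <X>_t = int_0^t (36) ds = 36*t.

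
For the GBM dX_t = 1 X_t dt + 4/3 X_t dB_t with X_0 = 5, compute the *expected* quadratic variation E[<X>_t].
E[<X>_t] = 200*exp(34*t/9)/17 - 200/17

<X>_t = int_0^t ((4/3) * X_s)^2 ds. Taking expectation inside the integral: E[<X>_t] = (4/3)^2 * int_0^t E[X_s^2] ds. For GBM, E[X_s^2] = x_0^2 * exp((2 mu + sigma^2) s). Integrating:
  E[<X>_t] = (4/3)^2 * 5^2 * (exp((2*1 + (4/3)^2) t) - 1) / (2*1 + (4/3)^2)
           = (4/3)^2 * 5^2 * (exp((34/9) t) - 1) / (34/9) = 200*exp(34*t/9)/17 - 200/17.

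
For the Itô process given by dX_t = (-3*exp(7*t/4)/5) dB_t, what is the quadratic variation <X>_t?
<X>_t = 18*exp(7*t/2)/175 - 18/175

For an Itô process dX_t = a(t) dt + b(t) dB_t, the quadratic variation is <X>_t = int_0^t b(s)^2 ds (the drift term does not contribute). Here b(s) = -3*exp(7*s/4)/5, so
  b(s)^2 = 9*exp(7*s/2)/25.
Integrating from 0 to t:
  <X>_t = int_0^t (9*exp(7*s/2)/25) ds = 18*exp(7*t/2)/175 - 18/175.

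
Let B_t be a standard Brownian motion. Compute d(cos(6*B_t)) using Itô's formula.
d(cos(6*B_t)) = (-18*cos(6*B_t)) dt + (-6*sin(6*B_t)) dB_t

Itô's formula for f(B_t) gives d f(B_t) = f'(B_t) dB_t + (1/2) f''(B_t) dt. Compute derivatives of f(x) = cos(6*x):
  f'(x)  = -6*sin(6*x)
  f''(x) = -36*cos(6*x)
Substitute x = B_t and multiply the f'' term by 1/2:
  drift     = (1/2) * (-36*cos(6*x)) evaluated at B_t = -18*cos(6*B_t)
  diffusion = (-6*sin(6*x)) evaluated at B_t = -6*sin(6*B_t)
Therefore d(cos(6*B_t)) = (-18*cos(6*B_t)) dt + (-6*sin(6*B_t)) dB_t.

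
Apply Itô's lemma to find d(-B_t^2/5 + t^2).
d(-B_t^2/5 + t^2) = (2*t - 1/5) dt + (-2*B_t/5) dB_t

Itô's formula for f(t, x): d f(t, B_t) = (f_t + (1/2) f_xx) dt + f_x dB_t. Compute partials of f(t, x) = t^2 - x^2/5:
  f_t(t,x)  = 2*t
  f_x(t,x)  = -2*x/5
  f_xx(t,x) = -2/5
Assemble drift = f_t + (1/2) f_xx = 2*t - 1/5 and diffusion = f_x = -2*x/5. Substituting x = B_t:
  d(-B_t^2/5 + t^2) = (2*t - 1/5) dt + (-2*B_t/5) dB_t.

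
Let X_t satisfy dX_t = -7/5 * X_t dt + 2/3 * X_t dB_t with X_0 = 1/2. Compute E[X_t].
E[X_t] = exp(-7*t/5)/2

For GBM dX = mu X dt + sigma X dB with X_0 = x_0, apply Itô to Y = log X: dY = (mu - sigma^2/2) dt + sigma dB, so Y_t = log(x_0) + (mu - sigma^2/2) t + sigma B_t and hence X_t = x_0 * exp((mu - sigma^2/2) t + sigma B_t).
With mu = -7/5, sigma = 2/3, x_0 = 1/2, this gives:
  X_t = 1/2 * exp((-73/45) * t + (2/3) * B_t).
Since sigma*B_t ~ Normal(0, sigma^2 t), E[exp(sigma*B_t)] = exp(sigma^2 t / 2); so E[X_t] = x_0 * exp((mu - sigma^2/2) t) * exp(sigma^2 t / 2) = x_0 * exp(mu t) = exp(-7*t/5)/2.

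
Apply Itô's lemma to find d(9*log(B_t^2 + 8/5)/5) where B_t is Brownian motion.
d(9*log(B_t^2 + 8/5)/5) = (9*(8 - 5*B_t^2)/(5*B_t^2 + 8)^2) dt + (18*B_t/(5*B_t^2 + 8)) dB_t

Itô's formula for f(B_t) gives d f(B_t) = f'(B_t) dB_t + (1/2) f''(B_t) dt. Compute derivatives of f(x) = 9*log(x^2 + 8/5)/5:
  f'(x)  = 18*x/(5*x^2 + 8)
  f''(x) = 18*(8 - 5*x^2)/(5*x^2 + 8)^2
Substitute x = B_t and multiply the f'' term by 1/2:
  drift     = (1/2) * (18*(8 - 5*x^2)/(5*x^2 + 8)^2) evaluated at B_t = 9*(8 - 5*B_t^2)/(5*B_t^2 + 8)^2
  diffusion = (18*x/(5*x^2 + 8)) evaluated at B_t = 18*B_t/(5*B_t^2 + 8)
Therefore d(9*log(B_t^2 + 8/5)/5) = (9*(8 - 5*B_t^2)/(5*B_t^2 + 8)^2) dt + (18*B_t/(5*B_t^2 + 8)) dB_t.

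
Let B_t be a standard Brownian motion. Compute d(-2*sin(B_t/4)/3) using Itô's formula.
d(-2*sin(B_t/4)/3) = (sin(B_t/4)/48) dt + (-cos(B_t/4)/6) dB_t

Itô's formula for f(B_t) gives d f(B_t) = f'(B_t) dB_t + (1/2) f''(B_t) dt. Compute derivatives of f(x) = -2*sin(x/4)/3:
  f'(x)  = -cos(x/4)/6
  f''(x) = sin(x/4)/24
Substitute x = B_t and multiply the f'' term by 1/2:
  drift     = (1/2) * (sin(x/4)/24) evaluated at B_t = sin(B_t/4)/48
  diffusion = (-cos(x/4)/6) evaluated at B_t = -cos(B_t/4)/6
Therefore d(-2*sin(B_t/4)/3) = (sin(B_t/4)/48) dt + (-cos(B_t/4)/6) dB_t.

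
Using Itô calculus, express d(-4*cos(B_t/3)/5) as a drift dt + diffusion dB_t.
d(-4*cos(B_t/3)/5) = (2*cos(B_t/3)/45) dt + (4*sin(B_t/3)/15) dB_t

Itô's formula for f(B_t) gives d f(B_t) = f'(B_t) dB_t + (1/2) f''(B_t) dt. Compute derivatives of f(x) = -4*cos(x/3)/5:
  f'(x)  = 4*sin(x/3)/15
  f''(x) = 4*cos(x/3)/45
Substitute x = B_t and multiply the f'' term by 1/2:
  drift     = (1/2) * (4*cos(x/3)/45) evaluated at B_t = 2*cos(B_t/3)/45
  diffusion = (4*sin(x/3)/15) evaluated at B_t = 4*sin(B_t/3)/15
Therefore d(-4*cos(B_t/3)/5) = (2*cos(B_t/3)/45) dt + (4*sin(B_t/3)/15) dB_t.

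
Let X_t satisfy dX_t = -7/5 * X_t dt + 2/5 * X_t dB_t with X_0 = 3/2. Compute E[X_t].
E[X_t] = 3*exp(-7*t/5)/2

For GBM dX = mu X dt + sigma X dB with X_0 = x_0, apply Itô to Y = log X: dY = (mu - sigma^2/2) dt + sigma dB, so Y_t = log(x_0) + (mu - sigma^2/2) t + sigma B_t and hence X_t = x_0 * exp((mu - sigma^2/2) t + sigma B_t).
With mu = -7/5, sigma = 2/5, x_0 = 3/2, this gives:
  X_t = 3/2 * exp((-37/25) * t + (2/5) * B_t).
Since sigma*B_t ~ Normal(0, sigma^2 t), E[exp(sigma*B_t)] = exp(sigma^2 t / 2); so E[X_t] = x_0 * exp((mu - sigma^2/2) t) * exp(sigma^2 t / 2) = x_0 * exp(mu t) = 3*exp(-7*t/5)/2.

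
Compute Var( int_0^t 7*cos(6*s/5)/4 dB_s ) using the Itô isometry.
Var = 49*t/32 + 245*sin(12*t/5)/384

The Itô integral of a deterministic integrand f(s) has mean 0 because each increment f(s) * (B_{s+ds} - B_s) has mean 0. By the Itô isometry:
  Var( int_0^t f(s) dB_s ) = E[ (int_0^t f(s) dB_s)^2 ] = int_0^t f(s)^2 ds.
Here f(s) = 7*cos(6*s/5)/4, so f(s)^2 = 49*cos(6*s/5)^2/16. Integrate:
  int_0^t (49*cos(6*s/5)^2/16) ds = 49*t/32 + 245*sin(12*t/5)/384.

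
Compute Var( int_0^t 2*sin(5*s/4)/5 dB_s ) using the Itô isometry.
Var = 2*t/25 - 4*sin(5*t/2)/125

The Itô integral of a deterministic integrand f(s) has mean 0 because each increment f(s) * (B_{s+ds} - B_s) has mean 0. By the Itô isometry:
  Var( int_0^t f(s) dB_s ) = E[ (int_0^t f(s) dB_s)^2 ] = int_0^t f(s)^2 ds.
Here f(s) = 2*sin(5*s/4)/5, so f(s)^2 = 4*sin(5*s/4)^2/25. Integrate:
  int_0^t (4*sin(5*s/4)^2/25) ds = 2*t/25 - 4*sin(5*t/2)/125.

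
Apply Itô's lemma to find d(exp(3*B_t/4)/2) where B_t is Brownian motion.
d(exp(3*B_t/4)/2) = (9*exp(3*B_t/4)/64) dt + (3*exp(3*B_t/4)/8) dB_t

Itô's formula for f(B_t) gives d f(B_t) = f'(B_t) dB_t + (1/2) f''(B_t) dt. Compute derivatives of f(x) = exp(3*x/4)/2:
  f'(x)  = 3*exp(3*x/4)/8
  f''(x) = 9*exp(3*x/4)/32
Substitute x = B_t and multiply the f'' term by 1/2:
  drift     = (1/2) * (9*exp(3*x/4)/32) evaluated at B_t = 9*exp(3*B_t/4)/64
  diffusion = (3*exp(3*x/4)/8) evaluated at B_t = 3*exp(3*B_t/4)/8
Therefore d(exp(3*B_t/4)/2) = (9*exp(3*B_t/4)/64) dt + (3*exp(3*B_t/4)/8) dB_t.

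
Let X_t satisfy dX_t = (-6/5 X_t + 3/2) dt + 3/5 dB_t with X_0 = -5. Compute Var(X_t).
Var(X_t) = 3/20 - 3*exp(-12*t/5)/20

The variance V(t) = Var(X_t) satisfies V'(t) = 2 a V(t) + c^2 with V(0) = 0 (drift coefficient is linear in X, diffusion is constant). With a = -6/5, c = 3/5, the solution is
  V(t) = (c^2 / (2 a)) * (exp(2 a t) - 1)
       = ((3/5)^2 / (2*(-6/5))) * (exp((-12/5) t) - 1)
       = 3/20 - 3*exp(-12*t/5)/20.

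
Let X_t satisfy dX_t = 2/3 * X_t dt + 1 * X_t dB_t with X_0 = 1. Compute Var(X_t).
Var(X_t) = (exp(t) - 1)*exp(4*t/3)

For GBM dX = mu X dt + sigma X dB with X_0 = x_0, apply Itô to Y = log X: dY = (mu - sigma^2/2) dt + sigma dB, so Y_t = log(x_0) + (mu - sigma^2/2) t + sigma B_t and hence X_t = x_0 * exp((mu - sigma^2/2) t + sigma B_t).
With mu = 2/3, sigma = 1, x_0 = 1, this gives:
  X_t = 1 * exp((1/6) * t + (1) * B_t).
Since sigma*B_t ~ Normal(0, sigma^2 t), E[exp(sigma*B_t)] = exp(sigma^2 t / 2); so E[X_t] = x_0 * exp((mu - sigma^2/2) t) * exp(sigma^2 t / 2) = x_0 * exp(mu t) = exp(2*t/3).
Var(X_t) = E[X_t^2] - (E[X_t])^2 = x_0^2 * exp(2 mu t) * (exp(sigma^2 t) - 1) = (exp(t) - 1)*exp(4*t/3).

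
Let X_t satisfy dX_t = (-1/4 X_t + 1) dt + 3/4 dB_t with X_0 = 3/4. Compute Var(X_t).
Var(X_t) = 9/8 - 9*exp(-t/2)/8

The variance V(t) = Var(X_t) satisfies V'(t) = 2 a V(t) + c^2 with V(0) = 0 (drift coefficient is linear in X, diffusion is constant). With a = -1/4, c = 3/4, the solution is
  V(t) = (c^2 / (2 a)) * (exp(2 a t) - 1)
       = ((3/4)^2 / (2*(-1/4))) * (exp((-1/2) t) - 1)
       = 9/8 - 9*exp(-t/2)/8.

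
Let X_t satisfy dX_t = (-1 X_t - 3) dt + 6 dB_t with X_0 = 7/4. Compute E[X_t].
E[X_t] = -3 + 19*exp(-t)/4

Taking expectations and using E[dB_t] = 0, the mean m(t) = E[X_t] satisfies the ODE m'(t) = a m(t) + b with m(0) = x_0. With a = -1, b = -3, x_0 = 7/4, the solution is
  m(t) = x_0 * exp(a t) + (b/a) * (exp(a t) - 1)
       = (7/4) * exp((-1) t) + ((-3)/(-1)) * (exp((-1) t) - 1)
       = -3 + 19*exp(-t)/4.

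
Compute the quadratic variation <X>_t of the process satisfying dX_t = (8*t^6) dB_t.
<X>_t = 64*t^13/13

For an Itô process dX_t = a(t) dt + b(t) dB_t, the quadratic variation is <X>_t = int_0^t b(s)^2 ds (the drift term does not contribute). Here b(s) = 8*s^6, so
  b(s)^2 = 64*s^12.
Integrating from 0 to t:
  <X>_t = int_0^t (64*s^12) ds = 64*t^13/13.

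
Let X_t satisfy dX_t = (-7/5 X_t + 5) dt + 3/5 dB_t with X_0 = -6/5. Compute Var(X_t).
Var(X_t) = 9/70 - 9*exp(-14*t/5)/70

The variance V(t) = Var(X_t) satisfies V'(t) = 2 a V(t) + c^2 with V(0) = 0 (drift coefficient is linear in X, diffusion is constant). With a = -7/5, c = 3/5, the solution is
  V(t) = (c^2 / (2 a)) * (exp(2 a t) - 1)
       = ((3/5)^2 / (2*(-7/5))) * (exp((-14/5) t) - 1)
       = 9/70 - 9*exp(-14*t/5)/70.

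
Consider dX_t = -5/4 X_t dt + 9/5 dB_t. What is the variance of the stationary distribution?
lim Var(X_t) = 162/125

The OU SDE dX = -theta X dt + sigma dB admits the integrating factor exp(theta t): d(exp(theta t) X_t) = sigma exp(theta t) dB_t. Integrating from 0 to t gives X_t = x_0 * exp(-theta t) + sigma * int_0^t exp(-theta (t-s)) dB_s for any initial x_0. The Itô integral has variance (by the Itô isometry) sigma^2 * int_0^t exp(-2 theta (t - s)) ds = sigma^2 * (1 - exp(-2 theta t)) / (2 theta), independent of x_0.
With theta = 5/4, sigma = 9/5:
  Var(X_t) = (9/5)^2 * (1 - exp(-2*5/4 t)) / (2 * 5/4) = 162/125 - 162*exp(-5*t/2)/125.
As t -> infinity, exp(-2*5/4 t) -> 0, so the stationary variance is sigma^2 / (2 theta) = 162/125.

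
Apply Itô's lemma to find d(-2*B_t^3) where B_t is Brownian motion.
d(-2*B_t^3) = (-6*B_t) dt + (-6*B_t^2) dB_t

Itô's formula for f(B_t) gives d f(B_t) = f'(B_t) dB_t + (1/2) f''(B_t) dt. Compute derivatives of f(x) = -2*x^3:
  f'(x)  = -6*x^2
  f''(x) = -12*x
Substitute x = B_t and multiply the f'' term by 1/2:
  drift     = (1/2) * (-12*x) evaluated at B_t = -6*B_t
  diffusion = (-6*x^2) evaluated at B_t = -6*B_t^2
Therefore d(-2*B_t^3) = (-6*B_t) dt + (-6*B_t^2) dB_t.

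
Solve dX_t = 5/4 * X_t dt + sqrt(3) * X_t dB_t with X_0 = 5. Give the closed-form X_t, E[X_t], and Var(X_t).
X_t = 5 * exp((-1/4) t + (sqrt(3)) B_t); E[X_t] = 5*exp(5*t/4); Var(X_t) = 25*(exp(3*t) - 1)*exp(5*t/2)

For GBM dX = mu X dt + sigma X dB with X_0 = x_0, apply Itô to Y = log X: dY = (mu - sigma^2/2) dt + sigma dB, so Y_t = log(x_0) + (mu - sigma^2/2) t + sigma B_t and hence X_t = x_0 * exp((mu - sigma^2/2) t + sigma B_t).
With mu = 5/4, sigma = sqrt(3), x_0 = 5, this gives:
  X_t = 5 * exp((-1/4) * t + (sqrt(3)) * B_t).
Since sigma*B_t ~ Normal(0, sigma^2 t), E[exp(sigma*B_t)] = exp(sigma^2 t / 2); so E[X_t] = x_0 * exp((mu - sigma^2/2) t) * exp(sigma^2 t / 2) = x_0 * exp(mu t) = 5*exp(5*t/4).
Var(X_t) = E[X_t^2] - (E[X_t])^2 = x_0^2 * exp(2 mu t) * (exp(sigma^2 t) - 1) = 25*(exp(3*t) - 1)*exp(5*t/2).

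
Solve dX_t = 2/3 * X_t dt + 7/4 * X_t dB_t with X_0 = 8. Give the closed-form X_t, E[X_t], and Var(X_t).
X_t = 8 * exp((-83/96) t + (7/4) B_t); E[X_t] = 8*exp(2*t/3); Var(X_t) = 64*(exp(49*t/16) - 1)*exp(4*t/3)

For GBM dX = mu X dt + sigma X dB with X_0 = x_0, apply Itô to Y = log X: dY = (mu - sigma^2/2) dt + sigma dB, so Y_t = log(x_0) + (mu - sigma^2/2) t + sigma B_t and hence X_t = x_0 * exp((mu - sigma^2/2) t + sigma B_t).
With mu = 2/3, sigma = 7/4, x_0 = 8, this gives:
  X_t = 8 * exp((-83/96) * t + (7/4) * B_t).
Since sigma*B_t ~ Normal(0, sigma^2 t), E[exp(sigma*B_t)] = exp(sigma^2 t / 2); so E[X_t] = x_0 * exp((mu - sigma^2/2) t) * exp(sigma^2 t / 2) = x_0 * exp(mu t) = 8*exp(2*t/3).
Var(X_t) = E[X_t^2] - (E[X_t])^2 = x_0^2 * exp(2 mu t) * (exp(sigma^2 t) - 1) = 64*(exp(49*t/16) - 1)*exp(4*t/3).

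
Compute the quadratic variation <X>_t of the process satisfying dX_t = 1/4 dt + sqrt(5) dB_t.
<X>_t = 5*t

For an Itô process dX_t = a(t) dt + b(t) dB_t, the quadratic variation is <X>_t = int_0^t b(s)^2 ds (the drift term does not contribute). Here b(s) = sqrt(5), so
  b(s)^2 = 5.
Integrating from 0 to t:
  <X>_t = int_0^t (5) ds = 5*t.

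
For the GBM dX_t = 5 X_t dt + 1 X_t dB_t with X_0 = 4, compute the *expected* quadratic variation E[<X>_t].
E[<X>_t] = 16*exp(11*t)/11 - 16/11

<X>_t = int_0^t (1 * X_s)^2 ds. Taking expectation inside the integral: E[<X>_t] = 1^2 * int_0^t E[X_s^2] ds. For GBM, E[X_s^2] = x_0^2 * exp((2 mu + sigma^2) s). Integrating:
  E[<X>_t] = 1^2 * 4^2 * (exp((2*5 + 1^2) t) - 1) / (2*5 + 1^2)
           = 1^2 * 4^2 * (exp(11 t) - 1) / 11 = 16*exp(11*t)/11 - 16/11.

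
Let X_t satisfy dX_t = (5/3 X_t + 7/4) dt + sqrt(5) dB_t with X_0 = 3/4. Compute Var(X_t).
Var(X_t) = 3*exp(10*t/3)/2 - 3/2

The variance V(t) = Var(X_t) satisfies V'(t) = 2 a V(t) + c^2 with V(0) = 0 (drift coefficient is linear in X, diffusion is constant). With a = 5/3, c = sqrt(5), the solution is
  V(t) = (c^2 / (2 a)) * (exp(2 a t) - 1)
       = (sqrt(5)^2 / (2*(5/3))) * (exp((10/3) t) - 1)
       = 3*exp(10*t/3)/2 - 3/2.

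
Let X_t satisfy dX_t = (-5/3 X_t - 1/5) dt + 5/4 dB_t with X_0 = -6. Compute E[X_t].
E[X_t] = -3/25 - 147*exp(-5*t/3)/25

Taking expectations and using E[dB_t] = 0, the mean m(t) = E[X_t] satisfies the ODE m'(t) = a m(t) + b with m(0) = x_0. With a = -5/3, b = -1/5, x_0 = -6, the solution is
  m(t) = x_0 * exp(a t) + (b/a) * (exp(a t) - 1)
       = (-6) * exp((-5/3) t) + ((-1/5)/(-5/3)) * (exp((-5/3) t) - 1)
       = -3/25 - 147*exp(-5*t/3)/25.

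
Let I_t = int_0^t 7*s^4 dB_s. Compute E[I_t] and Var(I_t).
E[I_t] = 0; Var(I_t) = 49*t^9/9

The Itô integral of a deterministic integrand f(s) has mean 0 because each increment f(s) * (B_{s+ds} - B_s) has mean 0. By the Itô isometry:
  Var( int_0^t f(s) dB_s ) = E[ (int_0^t f(s) dB_s)^2 ] = int_0^t f(s)^2 ds.
Here f(s) = 7*s^4, so f(s)^2 = 49*s^8. Integrate:
  int_0^t (49*s^8) ds = 49*t^9/9.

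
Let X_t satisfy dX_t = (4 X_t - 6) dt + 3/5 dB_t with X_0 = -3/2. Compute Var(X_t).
Var(X_t) = 9*exp(8*t)/200 - 9/200

The variance V(t) = Var(X_t) satisfies V'(t) = 2 a V(t) + c^2 with V(0) = 0 (drift coefficient is linear in X, diffusion is constant). With a = 4, c = 3/5, the solution is
  V(t) = (c^2 / (2 a)) * (exp(2 a t) - 1)
       = ((3/5)^2 / (2*4)) * (exp(8 t) - 1)
       = 9*exp(8*t)/200 - 9/200.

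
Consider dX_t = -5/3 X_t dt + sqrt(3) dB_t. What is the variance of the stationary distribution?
lim Var(X_t) = 9/10

The OU SDE dX = -theta X dt + sigma dB admits the integrating factor exp(theta t): d(exp(theta t) X_t) = sigma exp(theta t) dB_t. Integrating from 0 to t gives X_t = x_0 * exp(-theta t) + sigma * int_0^t exp(-theta (t-s)) dB_s for any initial x_0. The Itô integral has variance (by the Itô isometry) sigma^2 * int_0^t exp(-2 theta (t - s)) ds = sigma^2 * (1 - exp(-2 theta t)) / (2 theta), independent of x_0.
With theta = 5/3, sigma = sqrt(3):
  Var(X_t) = (sqrt(3))^2 * (1 - exp(-2*5/3 t)) / (2 * 5/3) = 9/10 - 9*exp(-10*t/3)/10.
As t -> infinity, exp(-2*5/3 t) -> 0, so the stationary variance is sigma^2 / (2 theta) = 9/10.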